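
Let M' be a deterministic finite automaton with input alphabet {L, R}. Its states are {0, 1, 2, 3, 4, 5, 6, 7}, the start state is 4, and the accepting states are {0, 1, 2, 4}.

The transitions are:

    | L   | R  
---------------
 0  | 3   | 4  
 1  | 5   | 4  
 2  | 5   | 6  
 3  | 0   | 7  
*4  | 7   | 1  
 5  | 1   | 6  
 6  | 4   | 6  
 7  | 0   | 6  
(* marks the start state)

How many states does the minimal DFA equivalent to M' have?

2

First remove the unreachable states {2}; 7 states remain.
Start with accepting vs non-accepting: {0,1,4} | {3,5,6,7}.
Stable partition: {0,1,4} | {3,5,6,7} — 2 equivalence classes.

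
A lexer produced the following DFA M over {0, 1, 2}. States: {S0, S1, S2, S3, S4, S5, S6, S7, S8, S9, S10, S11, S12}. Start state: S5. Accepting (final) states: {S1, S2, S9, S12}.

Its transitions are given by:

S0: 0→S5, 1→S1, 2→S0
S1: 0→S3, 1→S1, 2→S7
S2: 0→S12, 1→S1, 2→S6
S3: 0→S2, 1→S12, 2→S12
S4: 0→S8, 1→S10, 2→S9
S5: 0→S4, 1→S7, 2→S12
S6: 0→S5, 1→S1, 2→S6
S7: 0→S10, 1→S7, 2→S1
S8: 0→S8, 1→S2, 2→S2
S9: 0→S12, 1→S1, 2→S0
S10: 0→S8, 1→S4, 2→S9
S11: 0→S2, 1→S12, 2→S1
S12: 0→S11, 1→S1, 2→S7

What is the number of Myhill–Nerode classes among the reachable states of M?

All states are reachable from the start state.
Start with accepting vs non-accepting: {S1,S2,S9,S12} | {S0,S3,S4,S5,S6,S7,S8,S10,S11}.
Split {S1,S2,S9,S12} by δ(·,0) → {S1,S12} and {S2,S9}.
On input 0, block {S0,S3,S4,S5,S6,S7,S8,S10,S11} splits into {S0,S4,S5,S6,S7,S8,S10} and {S3,S11}.
On input 1, block {S0,S4,S5,S6,S7,S8,S10} splits into {S4,S5,S7,S10} and {S0,S6} and {S8}.
Refine {S4,S5,S7,S10} on symbol 0: members go to different blocks, giving {S4,S10} and {S5,S7}.
The partition is now stable with 7 blocks: {S1,S12} | {S4,S10} | {S2,S9} | {S3,S11} | {S0,S6} | {S8} | {S5,S7}.

7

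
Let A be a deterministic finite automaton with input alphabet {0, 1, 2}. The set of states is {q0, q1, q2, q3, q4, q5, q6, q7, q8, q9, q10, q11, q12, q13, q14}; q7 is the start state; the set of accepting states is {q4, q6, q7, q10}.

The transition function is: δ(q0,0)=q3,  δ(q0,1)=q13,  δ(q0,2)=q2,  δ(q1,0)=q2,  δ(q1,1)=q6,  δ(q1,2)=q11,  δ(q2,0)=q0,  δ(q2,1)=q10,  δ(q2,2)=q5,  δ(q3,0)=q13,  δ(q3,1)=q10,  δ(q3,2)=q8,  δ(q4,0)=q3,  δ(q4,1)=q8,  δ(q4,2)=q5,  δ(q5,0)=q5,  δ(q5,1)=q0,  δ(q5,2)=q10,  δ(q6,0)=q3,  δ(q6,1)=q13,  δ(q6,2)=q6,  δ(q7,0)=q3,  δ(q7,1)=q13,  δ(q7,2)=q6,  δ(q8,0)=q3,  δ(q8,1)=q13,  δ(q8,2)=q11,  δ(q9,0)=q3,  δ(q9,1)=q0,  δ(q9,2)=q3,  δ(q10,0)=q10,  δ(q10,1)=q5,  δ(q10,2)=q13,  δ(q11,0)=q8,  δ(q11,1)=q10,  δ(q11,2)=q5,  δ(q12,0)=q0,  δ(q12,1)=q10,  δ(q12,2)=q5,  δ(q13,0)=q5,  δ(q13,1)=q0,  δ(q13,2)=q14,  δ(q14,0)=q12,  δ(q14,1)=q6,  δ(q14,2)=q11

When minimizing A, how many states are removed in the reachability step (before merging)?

No path from q7 leads to q1, q4, q9; the other 12 states are all reachable.

3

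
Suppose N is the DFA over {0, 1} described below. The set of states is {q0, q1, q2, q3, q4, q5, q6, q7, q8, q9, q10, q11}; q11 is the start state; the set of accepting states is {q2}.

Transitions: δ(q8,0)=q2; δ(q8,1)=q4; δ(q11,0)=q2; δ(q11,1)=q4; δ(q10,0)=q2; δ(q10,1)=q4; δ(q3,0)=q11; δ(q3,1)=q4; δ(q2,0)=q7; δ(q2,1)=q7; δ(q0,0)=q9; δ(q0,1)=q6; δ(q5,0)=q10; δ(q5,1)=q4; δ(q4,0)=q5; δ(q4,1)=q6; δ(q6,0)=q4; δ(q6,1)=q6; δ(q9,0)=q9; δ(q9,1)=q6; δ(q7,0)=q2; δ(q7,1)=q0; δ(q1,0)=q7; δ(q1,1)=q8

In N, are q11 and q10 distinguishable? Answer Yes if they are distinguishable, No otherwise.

No

Reachable states from the start: {q0,q2,q4,q5,q6,q7,q9,q10,q11}. Unreachable: {q1,q3,q8} — drop them.
Start with accepting vs non-accepting: {q2} | {q0,q4,q5,q6,q7,q9,q10,q11}.
On input 0, block {q0,q4,q5,q6,q7,q9,q10,q11} splits into {q0,q4,q5,q6,q9} and {q7,q10,q11}.
Split {q0,q4,q5,q6,q9} by δ(·,0) → {q0,q4,q6,q9} and {q5}.
Split {q0,q4,q6,q9} by δ(·,0) → {q0,q6,q9} and {q4}.
On input 0, block {q0,q6,q9} splits into {q0,q9} and {q6}.
Split {q7,q10,q11} by δ(·,1) → {q10,q11} and {q7}.
No further refinement is possible. Final partition (7 blocks): {q2} | {q0,q9} | {q10,q11} | {q5} | {q4} | {q6} | {q7}.
q11 and q10 lie in the same block of the stable partition, so they are equivalent — no string distinguishes them.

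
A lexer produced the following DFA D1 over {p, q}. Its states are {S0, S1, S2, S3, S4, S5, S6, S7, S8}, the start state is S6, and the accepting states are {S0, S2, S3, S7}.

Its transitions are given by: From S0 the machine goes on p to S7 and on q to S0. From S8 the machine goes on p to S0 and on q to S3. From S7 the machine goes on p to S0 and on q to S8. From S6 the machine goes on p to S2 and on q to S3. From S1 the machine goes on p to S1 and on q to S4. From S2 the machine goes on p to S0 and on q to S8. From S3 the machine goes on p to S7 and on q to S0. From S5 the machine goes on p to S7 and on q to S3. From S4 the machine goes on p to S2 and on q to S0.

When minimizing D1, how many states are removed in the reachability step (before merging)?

3

No path from S6 leads to S1, S4, S5; the other 6 states are all reachable.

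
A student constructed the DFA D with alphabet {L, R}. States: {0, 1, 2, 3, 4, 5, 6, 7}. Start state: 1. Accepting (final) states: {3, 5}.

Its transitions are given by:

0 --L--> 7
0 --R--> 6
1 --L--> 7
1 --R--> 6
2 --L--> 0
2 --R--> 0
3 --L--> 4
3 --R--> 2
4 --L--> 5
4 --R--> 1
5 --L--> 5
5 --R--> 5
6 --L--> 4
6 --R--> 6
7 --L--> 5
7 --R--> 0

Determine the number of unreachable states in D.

2

BFS from 1 reaches {0, 1, 4, 5, 6, 7}; the 2 state(s) 2, 3 are never visited.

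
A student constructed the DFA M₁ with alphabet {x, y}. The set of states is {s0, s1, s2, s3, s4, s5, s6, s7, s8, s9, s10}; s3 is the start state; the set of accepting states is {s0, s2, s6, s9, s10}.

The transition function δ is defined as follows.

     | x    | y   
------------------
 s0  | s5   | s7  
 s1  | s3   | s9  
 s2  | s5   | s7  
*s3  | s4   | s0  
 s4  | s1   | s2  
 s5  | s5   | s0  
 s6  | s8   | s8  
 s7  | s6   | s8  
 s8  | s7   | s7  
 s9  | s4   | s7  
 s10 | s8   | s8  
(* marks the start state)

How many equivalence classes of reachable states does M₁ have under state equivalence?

5

States {s10} cannot be reached from the start state, so discard them.
P0 = {s0,s2,s6,s9} | {s1,s3,s4,s5,s7,s8}.
Refine {s1,s3,s4,s5,s7,s8} on symbol x: members go to different blocks, giving {s1,s3,s4,s5,s8} and {s7}.
Split {s0,s2,s6,s9} by δ(·,y) → {s0,s2,s9} and {s6}.
On input x, block {s1,s3,s4,s5,s8} splits into {s1,s3,s4,s5} and {s8}.
The partition is now stable with 5 blocks: {s0,s2,s9} | {s1,s3,s4,s5} | {s7} | {s6} | {s8}.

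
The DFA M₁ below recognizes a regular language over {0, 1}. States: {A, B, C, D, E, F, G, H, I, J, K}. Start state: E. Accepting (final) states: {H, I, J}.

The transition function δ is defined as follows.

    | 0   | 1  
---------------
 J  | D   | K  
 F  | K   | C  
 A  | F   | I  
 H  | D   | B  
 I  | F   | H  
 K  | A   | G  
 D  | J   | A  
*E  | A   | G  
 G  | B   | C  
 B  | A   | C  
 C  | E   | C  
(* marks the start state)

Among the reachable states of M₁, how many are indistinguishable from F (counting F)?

All states are reachable from the start state.
Start with accepting vs non-accepting: {H,I,J} | {A,B,C,D,E,F,G,K}.
Split {H,I,J} by δ(·,1) → {H,J} and {I}.
Refine {A,B,C,D,E,F,G,K} on symbol 0: members go to different blocks, giving {A,B,C,E,F,G,K} and {D}.
On input 1, block {A,B,C,E,F,G,K} splits into {B,C,E,F,G,K} and {A}.
On input 0, block {B,C,E,F,G,K} splits into {B,E,K} and {C,F,G}.
No further refinement is possible. Final partition (6 blocks): {H,J} | {B,E,K} | {I} | {D} | {A} | {C,F,G}.
State F belongs to the block {C,F,G}, which has 3 states.

3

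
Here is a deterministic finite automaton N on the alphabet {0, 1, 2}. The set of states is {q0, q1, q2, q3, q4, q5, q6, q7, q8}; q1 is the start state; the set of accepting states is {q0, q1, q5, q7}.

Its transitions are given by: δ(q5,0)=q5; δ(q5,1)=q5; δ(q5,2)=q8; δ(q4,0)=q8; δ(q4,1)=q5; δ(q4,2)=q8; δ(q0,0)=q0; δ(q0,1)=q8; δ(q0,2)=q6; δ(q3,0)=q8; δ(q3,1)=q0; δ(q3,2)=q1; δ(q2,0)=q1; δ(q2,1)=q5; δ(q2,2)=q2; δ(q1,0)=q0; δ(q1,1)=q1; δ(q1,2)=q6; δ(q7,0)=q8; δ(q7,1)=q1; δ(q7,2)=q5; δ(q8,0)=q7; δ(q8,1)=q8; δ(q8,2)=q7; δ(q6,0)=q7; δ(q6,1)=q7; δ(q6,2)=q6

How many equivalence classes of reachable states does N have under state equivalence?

First remove the unreachable states {q2,q3,q4}; 6 states remain.
P0 = {q0,q1,q5,q7} | {q6,q8}.
Refine {q0,q1,q5,q7} on symbol 0: members go to different blocks, giving {q0,q1,q5} and {q7}.
On input 1, block {q0,q1,q5} splits into {q1,q5} and {q0}.
On input 0, block {q1,q5} splits into {q1} and {q5}.
Refine {q6,q8} on symbol 1: members go to different blocks, giving {q6} and {q8}.
The partition is now stable with 6 blocks: {q1} | {q6} | {q7} | {q0} | {q5} | {q8}.

6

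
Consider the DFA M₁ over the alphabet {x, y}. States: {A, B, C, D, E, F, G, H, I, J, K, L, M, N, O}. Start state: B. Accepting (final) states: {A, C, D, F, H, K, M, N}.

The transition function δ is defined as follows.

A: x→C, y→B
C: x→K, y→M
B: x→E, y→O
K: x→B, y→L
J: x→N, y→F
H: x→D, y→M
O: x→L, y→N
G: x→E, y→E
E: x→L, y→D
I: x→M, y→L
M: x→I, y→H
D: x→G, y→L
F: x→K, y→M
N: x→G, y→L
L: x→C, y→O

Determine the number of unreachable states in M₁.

3

No path from B leads to A, F, J; the other 12 states are all reachable.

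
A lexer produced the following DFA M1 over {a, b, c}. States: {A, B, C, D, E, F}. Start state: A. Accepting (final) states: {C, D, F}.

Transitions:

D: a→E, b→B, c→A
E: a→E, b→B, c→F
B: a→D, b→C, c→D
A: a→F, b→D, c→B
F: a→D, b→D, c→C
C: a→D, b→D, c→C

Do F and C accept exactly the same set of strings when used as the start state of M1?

Yes

All states are reachable from the start state.
P0 = {C,D,F} | {A,B,E}.
On input a, block {C,D,F} splits into {C,F} and {D}.
Refine {A,B,E} on symbol a: members go to different blocks, giving {A} and {B} and {E}.
No further refinement is possible. Final partition (5 blocks): {C,F} | {A} | {D} | {B} | {E}.
F and C lie in the same block of the stable partition, so they are equivalent — no string distinguishes them.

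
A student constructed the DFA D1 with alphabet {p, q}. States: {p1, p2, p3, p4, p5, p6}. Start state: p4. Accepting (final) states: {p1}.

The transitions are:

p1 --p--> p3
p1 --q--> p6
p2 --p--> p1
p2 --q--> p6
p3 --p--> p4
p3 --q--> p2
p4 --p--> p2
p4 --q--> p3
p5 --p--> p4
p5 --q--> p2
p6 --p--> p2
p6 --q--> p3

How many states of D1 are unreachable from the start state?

Starting at p4 and following transitions, the reachable set is {p1, p2, p3, p4, p6}. That leaves p5 unreachable — 1 in total.

1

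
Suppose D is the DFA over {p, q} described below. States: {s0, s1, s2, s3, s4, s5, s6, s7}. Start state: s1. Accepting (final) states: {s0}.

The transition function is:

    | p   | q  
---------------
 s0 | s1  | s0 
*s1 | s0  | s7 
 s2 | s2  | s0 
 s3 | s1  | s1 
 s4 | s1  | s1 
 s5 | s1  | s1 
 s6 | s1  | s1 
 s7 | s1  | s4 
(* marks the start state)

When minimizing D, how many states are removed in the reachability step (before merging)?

BFS from s1 reaches {s0, s1, s4, s7}; the 4 state(s) s2, s3, s5, s6 are never visited.

4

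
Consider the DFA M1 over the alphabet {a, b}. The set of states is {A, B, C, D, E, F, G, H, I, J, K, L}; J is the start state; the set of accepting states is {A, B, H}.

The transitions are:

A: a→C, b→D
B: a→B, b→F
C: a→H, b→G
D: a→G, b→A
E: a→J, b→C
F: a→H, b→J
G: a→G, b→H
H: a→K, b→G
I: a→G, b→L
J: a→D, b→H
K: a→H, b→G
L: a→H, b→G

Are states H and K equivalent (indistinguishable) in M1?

States {B,E,F,I,L} cannot be reached from the start state, so discard them.
P0 = {A,H} | {C,D,G,J,K}.
Refine {C,D,G,J,K} on symbol a: members go to different blocks, giving {D,G,J} and {C,K}.
The partition is now stable with 3 blocks: {A,H} | {D,G,J} | {C,K}.
H and K end up in different blocks, so they are distinguishable. For instance, the string 'ε' is accepted from only H.

No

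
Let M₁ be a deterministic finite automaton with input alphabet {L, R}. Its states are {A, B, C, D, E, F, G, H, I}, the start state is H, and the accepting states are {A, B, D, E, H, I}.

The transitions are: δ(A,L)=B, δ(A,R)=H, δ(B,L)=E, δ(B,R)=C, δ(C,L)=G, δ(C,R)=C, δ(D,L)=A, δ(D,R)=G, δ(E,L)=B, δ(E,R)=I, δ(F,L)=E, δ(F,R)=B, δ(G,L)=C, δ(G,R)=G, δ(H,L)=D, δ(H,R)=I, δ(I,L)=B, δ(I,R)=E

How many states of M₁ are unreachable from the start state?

1

BFS from H reaches {A, B, C, D, E, G, H, I}; the 1 state(s) F are never visited.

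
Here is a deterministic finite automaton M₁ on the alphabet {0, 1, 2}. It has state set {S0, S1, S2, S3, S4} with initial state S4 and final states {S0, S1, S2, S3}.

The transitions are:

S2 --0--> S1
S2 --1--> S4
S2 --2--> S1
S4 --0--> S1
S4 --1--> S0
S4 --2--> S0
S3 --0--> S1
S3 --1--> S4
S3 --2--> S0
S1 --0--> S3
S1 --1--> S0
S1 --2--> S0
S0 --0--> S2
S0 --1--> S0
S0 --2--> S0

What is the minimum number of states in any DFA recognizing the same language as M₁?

3

Every state is reachable, so we keep all 5.
Start with accepting vs non-accepting: {S0,S1,S2,S3} | {S4}.
On input 1, block {S0,S1,S2,S3} splits into {S0,S1} and {S2,S3}.
No further refinement is possible. Final partition (3 blocks): {S0,S1} | {S4} | {S2,S3}.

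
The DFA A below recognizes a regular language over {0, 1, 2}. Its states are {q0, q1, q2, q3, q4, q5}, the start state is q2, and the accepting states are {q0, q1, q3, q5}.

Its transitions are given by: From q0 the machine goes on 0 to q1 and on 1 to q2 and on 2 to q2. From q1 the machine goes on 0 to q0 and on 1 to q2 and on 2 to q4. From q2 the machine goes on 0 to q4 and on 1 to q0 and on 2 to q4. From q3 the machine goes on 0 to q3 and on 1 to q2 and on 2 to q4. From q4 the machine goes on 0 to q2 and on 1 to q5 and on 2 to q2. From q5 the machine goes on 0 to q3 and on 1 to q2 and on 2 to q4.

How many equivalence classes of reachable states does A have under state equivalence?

Every state is reachable, so we keep all 6.
P0 = {q0,q1,q3,q5} | {q2,q4}.
No further refinement is possible. Final partition (2 blocks): {q0,q1,q3,q5} | {q2,q4}.

2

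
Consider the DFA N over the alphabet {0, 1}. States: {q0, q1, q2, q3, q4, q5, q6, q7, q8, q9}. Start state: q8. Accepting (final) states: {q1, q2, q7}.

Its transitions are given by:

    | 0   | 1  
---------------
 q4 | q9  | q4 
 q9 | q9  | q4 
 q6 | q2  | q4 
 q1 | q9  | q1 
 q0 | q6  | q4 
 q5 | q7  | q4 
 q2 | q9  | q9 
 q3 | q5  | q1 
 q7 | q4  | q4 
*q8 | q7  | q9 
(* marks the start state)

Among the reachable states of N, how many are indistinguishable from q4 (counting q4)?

States {q0,q1,q2,q3,q5,q6} cannot be reached from the start state, so discard them.
Initial partition by acceptance: {q7} | {q4,q8,q9}.
Split {q4,q8,q9} by δ(·,0) → {q4,q9} and {q8}.
Stable partition: {q7} | {q4,q9} | {q8} — 3 equivalence classes.
The equivalence class containing q4 is {q4,q9}, of size 2.

2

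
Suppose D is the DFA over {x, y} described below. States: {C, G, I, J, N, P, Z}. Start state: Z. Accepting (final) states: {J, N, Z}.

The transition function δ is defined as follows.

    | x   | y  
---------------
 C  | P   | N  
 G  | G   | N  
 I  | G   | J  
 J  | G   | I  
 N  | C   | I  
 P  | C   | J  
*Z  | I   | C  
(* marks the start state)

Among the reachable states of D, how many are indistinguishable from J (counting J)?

Every state is reachable, so we keep all 7.
Initial partition by acceptance: {J,N,Z} | {C,G,I,P}.
The partition is now stable with 2 blocks: {J,N,Z} | {C,G,I,P}.
State J belongs to the block {J,N,Z}, which has 3 states.

3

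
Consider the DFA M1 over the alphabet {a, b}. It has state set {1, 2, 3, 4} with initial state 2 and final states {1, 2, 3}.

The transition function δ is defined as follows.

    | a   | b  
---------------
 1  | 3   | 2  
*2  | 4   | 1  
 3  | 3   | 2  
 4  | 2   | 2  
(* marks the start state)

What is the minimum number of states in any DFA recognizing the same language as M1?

Every state is reachable, so we keep all 4.
Start with accepting vs non-accepting: {1,2,3} | {4}.
On input a, block {1,2,3} splits into {1,3} and {2}.
Stable partition: {1,3} | {4} | {2} — 3 equivalence classes.

3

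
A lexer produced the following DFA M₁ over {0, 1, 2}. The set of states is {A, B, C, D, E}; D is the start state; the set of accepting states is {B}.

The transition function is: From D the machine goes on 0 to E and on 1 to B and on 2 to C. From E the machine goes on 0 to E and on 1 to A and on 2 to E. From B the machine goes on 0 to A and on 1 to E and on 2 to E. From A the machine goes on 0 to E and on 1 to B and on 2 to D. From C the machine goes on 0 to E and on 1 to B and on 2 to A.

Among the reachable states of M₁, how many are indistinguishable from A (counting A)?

3

All states are reachable from the start state.
Start with accepting vs non-accepting: {B} | {A,C,D,E}.
Refine {A,C,D,E} on symbol 1: members go to different blocks, giving {A,C,D} and {E}.
The partition is now stable with 3 blocks: {B} | {A,C,D} | {E}.
The equivalence class containing A is {A,C,D}, of size 3.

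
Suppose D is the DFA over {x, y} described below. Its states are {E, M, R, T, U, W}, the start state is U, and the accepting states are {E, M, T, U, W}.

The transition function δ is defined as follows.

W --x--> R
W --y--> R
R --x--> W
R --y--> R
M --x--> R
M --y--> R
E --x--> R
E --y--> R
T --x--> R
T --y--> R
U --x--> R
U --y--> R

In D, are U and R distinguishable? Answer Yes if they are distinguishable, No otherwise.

States {E,M,T} cannot be reached from the start state, so discard them.
Initial partition by acceptance: {U,W} | {R}.
Stable partition: {U,W} | {R} — 2 equivalence classes.
U and R end up in different blocks, so they are distinguishable. For instance, the string 'ε' is accepted from only U.

Yes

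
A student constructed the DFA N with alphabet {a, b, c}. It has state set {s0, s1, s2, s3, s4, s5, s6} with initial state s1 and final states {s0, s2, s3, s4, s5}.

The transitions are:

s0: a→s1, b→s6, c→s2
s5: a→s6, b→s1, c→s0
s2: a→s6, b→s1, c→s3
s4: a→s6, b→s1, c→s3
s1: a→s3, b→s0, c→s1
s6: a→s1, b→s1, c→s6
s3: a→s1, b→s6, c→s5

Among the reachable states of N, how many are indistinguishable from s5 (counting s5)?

Reachable states from the start: {s0,s1,s2,s3,s5,s6}. Unreachable: {s4} — drop them.
Initial partition by acceptance: {s0,s2,s3,s5} | {s1,s6}.
Refine {s1,s6} on symbol a: members go to different blocks, giving {s1} and {s6}.
On input a, block {s0,s2,s3,s5} splits into {s0,s3} and {s2,s5}.
No further refinement is possible. Final partition (4 blocks): {s0,s3} | {s1} | {s6} | {s2,s5}.
The equivalence class containing s5 is {s2,s5}, of size 2.

2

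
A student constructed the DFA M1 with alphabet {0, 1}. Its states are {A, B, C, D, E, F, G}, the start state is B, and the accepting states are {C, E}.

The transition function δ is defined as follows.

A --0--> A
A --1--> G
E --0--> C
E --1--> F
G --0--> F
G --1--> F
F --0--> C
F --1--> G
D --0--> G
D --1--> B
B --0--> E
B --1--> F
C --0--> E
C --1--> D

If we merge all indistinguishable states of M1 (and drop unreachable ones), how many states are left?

States {A} cannot be reached from the start state, so discard them.
P0 = {C,E} | {B,D,F,G}.
On input 0, block {B,D,F,G} splits into {B,F} and {D,G}.
Split {C,E} by δ(·,1) → {C} and {E}.
Split {B,F} by δ(·,0) → {B} and {F}.
Split {D,G} by δ(·,0) → {D} and {G}.
No further refinement is possible. Final partition (6 blocks): {C} | {B} | {D} | {E} | {F} | {G}.

6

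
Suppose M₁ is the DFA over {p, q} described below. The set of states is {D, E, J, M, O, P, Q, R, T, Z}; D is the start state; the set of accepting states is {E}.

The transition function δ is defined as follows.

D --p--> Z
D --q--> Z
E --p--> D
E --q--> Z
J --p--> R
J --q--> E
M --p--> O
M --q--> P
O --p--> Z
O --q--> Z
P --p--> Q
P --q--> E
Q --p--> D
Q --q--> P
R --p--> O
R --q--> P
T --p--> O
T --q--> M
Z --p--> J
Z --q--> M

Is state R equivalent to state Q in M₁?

Yes

States {T} cannot be reached from the start state, so discard them.
Start with accepting vs non-accepting: {E} | {D,J,M,O,P,Q,R,Z}.
Refine {D,J,M,O,P,Q,R,Z} on symbol q: members go to different blocks, giving {D,M,O,Q,R,Z} and {J,P}.
Refine {D,M,O,Q,R,Z} on symbol p: members go to different blocks, giving {D,M,O,Q,R} and {Z}.
Refine {D,M,O,Q,R} on symbol p: members go to different blocks, giving {M,Q,R} and {D,O}.
The partition is now stable with 5 blocks: {E} | {M,Q,R} | {J,P} | {Z} | {D,O}.
R and Q lie in the same block of the stable partition, so they are equivalent — no string distinguishes them.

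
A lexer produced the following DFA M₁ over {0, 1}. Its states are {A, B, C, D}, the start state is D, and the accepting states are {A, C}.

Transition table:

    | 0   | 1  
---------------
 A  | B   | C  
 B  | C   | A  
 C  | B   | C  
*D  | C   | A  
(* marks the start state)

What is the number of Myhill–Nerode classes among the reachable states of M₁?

2

Start with accepting vs non-accepting: {A,C} | {B,D}.
The partition is now stable with 2 blocks: {A,C} | {B,D}.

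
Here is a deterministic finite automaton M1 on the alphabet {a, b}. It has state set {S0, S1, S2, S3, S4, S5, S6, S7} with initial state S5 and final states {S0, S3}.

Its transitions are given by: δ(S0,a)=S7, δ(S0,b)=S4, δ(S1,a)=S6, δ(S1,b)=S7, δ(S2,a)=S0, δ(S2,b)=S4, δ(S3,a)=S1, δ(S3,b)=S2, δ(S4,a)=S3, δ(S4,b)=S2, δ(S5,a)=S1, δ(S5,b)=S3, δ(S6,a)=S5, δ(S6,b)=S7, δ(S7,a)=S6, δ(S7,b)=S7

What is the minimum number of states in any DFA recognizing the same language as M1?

Initial partition by acceptance: {S0,S3} | {S1,S2,S4,S5,S6,S7}.
Refine {S1,S2,S4,S5,S6,S7} on symbol a: members go to different blocks, giving {S1,S5,S6,S7} and {S2,S4}.
Refine {S1,S5,S6,S7} on symbol b: members go to different blocks, giving {S1,S6,S7} and {S5}.
On input a, block {S1,S6,S7} splits into {S1,S7} and {S6}.
No further refinement is possible. Final partition (5 blocks): {S0,S3} | {S1,S7} | {S2,S4} | {S5} | {S6}.

5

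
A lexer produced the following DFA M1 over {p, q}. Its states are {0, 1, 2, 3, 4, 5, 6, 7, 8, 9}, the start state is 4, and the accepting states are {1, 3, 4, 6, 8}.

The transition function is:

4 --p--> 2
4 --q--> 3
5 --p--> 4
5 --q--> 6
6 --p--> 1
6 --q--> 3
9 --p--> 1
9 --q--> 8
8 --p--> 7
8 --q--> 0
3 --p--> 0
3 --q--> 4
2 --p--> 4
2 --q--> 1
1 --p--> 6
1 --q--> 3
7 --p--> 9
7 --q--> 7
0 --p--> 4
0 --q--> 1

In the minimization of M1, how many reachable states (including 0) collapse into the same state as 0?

2

Reachable states from the start: {0,1,2,3,4,6}. Unreachable: {5,7,8,9} — drop them.
Initial partition by acceptance: {1,3,4,6} | {0,2}.
On input p, block {1,3,4,6} splits into {1,6} and {3,4}.
No further refinement is possible. Final partition (3 blocks): {1,6} | {0,2} | {3,4}.
State 0 belongs to the block {0,2}, which has 2 states.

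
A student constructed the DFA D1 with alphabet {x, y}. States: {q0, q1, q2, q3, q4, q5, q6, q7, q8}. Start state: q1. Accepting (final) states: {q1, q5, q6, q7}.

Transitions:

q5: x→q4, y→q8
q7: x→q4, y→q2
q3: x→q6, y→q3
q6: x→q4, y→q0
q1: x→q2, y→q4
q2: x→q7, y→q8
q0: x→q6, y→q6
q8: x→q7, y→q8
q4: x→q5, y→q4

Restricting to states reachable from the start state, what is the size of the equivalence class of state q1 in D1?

3

Reachable states from the start: {q1,q2,q4,q5,q7,q8}. Unreachable: {q0,q3,q6} — drop them.
P0 = {q1,q5,q7} | {q2,q4,q8}.
Stable partition: {q1,q5,q7} | {q2,q4,q8} — 2 equivalence classes.
The equivalence class containing q1 is {q1,q5,q7}, of size 3.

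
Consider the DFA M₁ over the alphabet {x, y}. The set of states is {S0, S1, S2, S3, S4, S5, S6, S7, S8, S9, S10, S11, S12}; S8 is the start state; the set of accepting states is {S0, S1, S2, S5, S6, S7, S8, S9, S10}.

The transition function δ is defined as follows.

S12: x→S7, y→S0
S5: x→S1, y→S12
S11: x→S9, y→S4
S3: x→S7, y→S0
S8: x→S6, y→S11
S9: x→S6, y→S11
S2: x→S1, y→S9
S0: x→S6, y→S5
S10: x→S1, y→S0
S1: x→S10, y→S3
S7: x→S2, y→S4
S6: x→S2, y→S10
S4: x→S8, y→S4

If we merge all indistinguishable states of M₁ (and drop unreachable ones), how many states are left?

Start with accepting vs non-accepting: {S0,S1,S2,S5,S6,S7,S8,S9,S10} | {S3,S4,S11,S12}.
Refine {S0,S1,S2,S5,S6,S7,S8,S9,S10} on symbol y: members go to different blocks, giving {S1,S5,S7,S8,S9} and {S0,S2,S6,S10}.
Refine {S1,S5,S7,S8,S9} on symbol x: members go to different blocks, giving {S1,S7,S8,S9} and {S5}.
Split {S3,S4,S11,S12} by δ(·,y) → {S3,S12} and {S4,S11}.
Refine {S1,S7,S8,S9} on symbol y: members go to different blocks, giving {S7,S8,S9} and {S1}.
On input x, block {S0,S2,S6,S10} splits into {S0,S6} and {S2,S10}.
Refine {S7,S8,S9} on symbol x: members go to different blocks, giving {S8,S9} and {S7}.
Split {S0,S6} by δ(·,x) → {S0} and {S6}.
Refine {S2,S10} on symbol y: members go to different blocks, giving {S2} and {S10}.
The partition is now stable with 10 blocks: {S8,S9} | {S3,S12} | {S0} | {S5} | {S4,S11} | {S1} | {S2} | {S7} | {S6} | {S10}.

10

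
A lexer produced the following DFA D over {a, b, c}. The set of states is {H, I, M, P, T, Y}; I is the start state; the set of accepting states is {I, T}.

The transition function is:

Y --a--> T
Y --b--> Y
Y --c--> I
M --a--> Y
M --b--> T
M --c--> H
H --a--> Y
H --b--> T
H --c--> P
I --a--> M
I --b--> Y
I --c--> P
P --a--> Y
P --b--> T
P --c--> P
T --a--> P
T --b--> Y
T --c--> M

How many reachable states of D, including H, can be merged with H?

All states are reachable from the start state.
Start with accepting vs non-accepting: {I,T} | {H,M,P,Y}.
Refine {H,M,P,Y} on symbol a: members go to different blocks, giving {H,M,P} and {Y}.
The partition is now stable with 3 blocks: {I,T} | {H,M,P} | {Y}.
State H belongs to the block {H,M,P}, which has 3 states.

3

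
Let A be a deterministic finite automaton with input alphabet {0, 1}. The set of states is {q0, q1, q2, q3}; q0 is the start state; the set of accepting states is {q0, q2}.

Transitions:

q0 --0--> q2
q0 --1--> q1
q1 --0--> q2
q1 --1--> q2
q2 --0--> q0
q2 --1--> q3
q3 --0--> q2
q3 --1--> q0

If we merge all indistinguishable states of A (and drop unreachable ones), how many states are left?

2

P0 = {q0,q2} | {q1,q3}.
No further refinement is possible. Final partition (2 blocks): {q0,q2} | {q1,q3}.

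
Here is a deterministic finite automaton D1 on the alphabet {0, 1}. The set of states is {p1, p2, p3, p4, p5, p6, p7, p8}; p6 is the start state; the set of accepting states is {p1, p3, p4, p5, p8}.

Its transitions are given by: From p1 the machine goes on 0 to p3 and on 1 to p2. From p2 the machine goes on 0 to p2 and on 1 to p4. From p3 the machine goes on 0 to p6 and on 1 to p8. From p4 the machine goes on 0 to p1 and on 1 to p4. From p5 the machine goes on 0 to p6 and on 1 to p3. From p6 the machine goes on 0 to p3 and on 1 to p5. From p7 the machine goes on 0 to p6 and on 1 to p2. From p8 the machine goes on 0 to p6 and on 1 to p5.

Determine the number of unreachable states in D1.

Starting at p6 and following transitions, the reachable set is {p3, p5, p6, p8}. That leaves p1, p2, p4, p7 unreachable — 4 in total.

4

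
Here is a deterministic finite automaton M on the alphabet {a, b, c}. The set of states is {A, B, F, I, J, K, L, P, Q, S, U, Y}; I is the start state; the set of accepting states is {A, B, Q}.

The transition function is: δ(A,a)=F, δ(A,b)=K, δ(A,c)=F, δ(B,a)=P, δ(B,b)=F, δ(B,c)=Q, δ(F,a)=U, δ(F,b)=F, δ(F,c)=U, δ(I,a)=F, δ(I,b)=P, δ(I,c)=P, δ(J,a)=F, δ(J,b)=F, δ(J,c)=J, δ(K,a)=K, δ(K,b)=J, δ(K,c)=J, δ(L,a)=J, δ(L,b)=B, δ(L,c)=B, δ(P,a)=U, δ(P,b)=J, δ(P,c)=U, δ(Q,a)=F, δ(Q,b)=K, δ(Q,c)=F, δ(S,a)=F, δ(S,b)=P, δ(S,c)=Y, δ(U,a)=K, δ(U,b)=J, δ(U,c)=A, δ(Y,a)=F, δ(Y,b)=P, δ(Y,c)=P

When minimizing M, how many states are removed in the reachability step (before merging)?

Starting at I and following transitions, the reachable set is {A, F, I, J, K, P, U}. That leaves B, L, Q, S, Y unreachable — 5 in total.

5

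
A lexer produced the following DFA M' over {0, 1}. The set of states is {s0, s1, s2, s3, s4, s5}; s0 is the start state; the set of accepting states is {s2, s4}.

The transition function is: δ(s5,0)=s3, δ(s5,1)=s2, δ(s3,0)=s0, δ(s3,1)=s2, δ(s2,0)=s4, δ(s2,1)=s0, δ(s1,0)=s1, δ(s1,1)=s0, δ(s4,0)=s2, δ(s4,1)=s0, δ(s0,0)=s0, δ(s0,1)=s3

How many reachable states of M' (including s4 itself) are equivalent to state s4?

Reachable states from the start: {s0,s2,s3,s4}. Unreachable: {s1,s5} — drop them.
P0 = {s2,s4} | {s0,s3}.
On input 1, block {s0,s3} splits into {s0} and {s3}.
Stable partition: {s2,s4} | {s0} | {s3} — 3 equivalence classes.
State s4 belongs to the block {s2,s4}, which has 2 states.

2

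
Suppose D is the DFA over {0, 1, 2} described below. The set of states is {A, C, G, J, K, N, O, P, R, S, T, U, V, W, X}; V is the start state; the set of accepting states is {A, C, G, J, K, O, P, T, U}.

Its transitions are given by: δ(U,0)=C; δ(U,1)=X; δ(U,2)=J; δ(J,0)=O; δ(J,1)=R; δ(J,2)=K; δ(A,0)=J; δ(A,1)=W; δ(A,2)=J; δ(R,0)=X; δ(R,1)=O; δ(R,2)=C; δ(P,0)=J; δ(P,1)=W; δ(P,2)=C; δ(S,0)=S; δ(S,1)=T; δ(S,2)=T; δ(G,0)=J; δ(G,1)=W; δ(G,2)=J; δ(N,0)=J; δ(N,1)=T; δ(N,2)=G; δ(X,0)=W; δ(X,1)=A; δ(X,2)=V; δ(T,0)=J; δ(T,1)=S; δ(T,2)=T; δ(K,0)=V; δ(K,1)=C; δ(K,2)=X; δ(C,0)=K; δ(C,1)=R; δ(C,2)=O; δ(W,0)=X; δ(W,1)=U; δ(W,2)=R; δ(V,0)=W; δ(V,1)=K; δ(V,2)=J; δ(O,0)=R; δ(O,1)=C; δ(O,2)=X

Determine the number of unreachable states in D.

5

Starting at V and following transitions, the reachable set is {A, C, J, K, O, R, U, V, W, X}. That leaves G, N, P, S, T unreachable — 5 in total.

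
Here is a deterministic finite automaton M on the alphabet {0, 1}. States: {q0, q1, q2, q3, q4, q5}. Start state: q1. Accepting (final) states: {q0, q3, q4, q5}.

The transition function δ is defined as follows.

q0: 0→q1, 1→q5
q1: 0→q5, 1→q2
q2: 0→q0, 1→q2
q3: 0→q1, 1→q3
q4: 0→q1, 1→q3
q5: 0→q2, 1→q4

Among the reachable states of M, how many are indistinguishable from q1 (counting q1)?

2

Start with accepting vs non-accepting: {q0,q3,q4,q5} | {q1,q2}.
No further refinement is possible. Final partition (2 blocks): {q0,q3,q4,q5} | {q1,q2}.
State q1 belongs to the block {q1,q2}, which has 2 states.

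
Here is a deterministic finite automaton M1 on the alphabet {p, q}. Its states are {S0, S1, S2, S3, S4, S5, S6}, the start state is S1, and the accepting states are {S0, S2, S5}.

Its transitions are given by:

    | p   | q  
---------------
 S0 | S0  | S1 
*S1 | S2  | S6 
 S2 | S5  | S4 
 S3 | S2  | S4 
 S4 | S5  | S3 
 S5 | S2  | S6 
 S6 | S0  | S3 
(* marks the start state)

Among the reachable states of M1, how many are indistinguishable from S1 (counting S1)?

4

All states are reachable from the start state.
Initial partition by acceptance: {S0,S2,S5} | {S1,S3,S4,S6}.
The partition is now stable with 2 blocks: {S0,S2,S5} | {S1,S3,S4,S6}.
The equivalence class containing S1 is {S1,S3,S4,S6}, of size 4.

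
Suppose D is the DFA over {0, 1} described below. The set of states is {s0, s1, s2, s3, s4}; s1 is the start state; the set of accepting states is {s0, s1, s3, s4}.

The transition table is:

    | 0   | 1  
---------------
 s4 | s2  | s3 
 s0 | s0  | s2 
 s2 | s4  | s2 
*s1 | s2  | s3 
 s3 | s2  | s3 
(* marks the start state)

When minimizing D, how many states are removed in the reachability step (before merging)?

1

BFS from s1 reaches {s1, s2, s3, s4}; the 1 state(s) s0 are never visited.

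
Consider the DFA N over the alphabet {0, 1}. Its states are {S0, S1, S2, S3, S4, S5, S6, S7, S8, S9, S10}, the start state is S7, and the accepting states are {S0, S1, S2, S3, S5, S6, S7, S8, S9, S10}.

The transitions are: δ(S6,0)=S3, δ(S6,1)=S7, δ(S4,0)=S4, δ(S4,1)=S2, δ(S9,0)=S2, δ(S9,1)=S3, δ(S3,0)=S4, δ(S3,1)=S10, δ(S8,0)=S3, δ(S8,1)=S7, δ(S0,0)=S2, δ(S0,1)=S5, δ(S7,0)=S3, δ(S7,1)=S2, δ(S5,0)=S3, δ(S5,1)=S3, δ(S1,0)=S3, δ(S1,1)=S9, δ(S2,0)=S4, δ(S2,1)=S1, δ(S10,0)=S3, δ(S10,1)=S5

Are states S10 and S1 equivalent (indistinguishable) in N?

Yes

First remove the unreachable states {S0,S6,S8}; 8 states remain.
Initial partition by acceptance: {S1,S2,S3,S5,S7,S9,S10} | {S4}.
Split {S1,S2,S3,S5,S7,S9,S10} by δ(·,0) → {S1,S5,S7,S9,S10} and {S2,S3}.
Refine {S1,S5,S7,S9,S10} on symbol 1: members go to different blocks, giving {S5,S7,S9} and {S1,S10}.
Stable partition: {S5,S7,S9} | {S4} | {S2,S3} | {S1,S10} — 4 equivalence classes.
S10 and S1 lie in the same block of the stable partition, so they are equivalent — no string distinguishes them.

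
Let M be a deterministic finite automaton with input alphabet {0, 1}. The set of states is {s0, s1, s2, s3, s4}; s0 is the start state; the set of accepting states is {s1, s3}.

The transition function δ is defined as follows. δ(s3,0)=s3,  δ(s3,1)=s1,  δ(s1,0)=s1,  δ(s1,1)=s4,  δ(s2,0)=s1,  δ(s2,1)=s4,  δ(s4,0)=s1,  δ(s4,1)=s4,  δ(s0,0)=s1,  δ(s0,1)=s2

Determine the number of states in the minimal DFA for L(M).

First remove the unreachable states {s3}; 4 states remain.
Initial partition by acceptance: {s1} | {s0,s2,s4}.
No further refinement is possible. Final partition (2 blocks): {s1} | {s0,s2,s4}.

2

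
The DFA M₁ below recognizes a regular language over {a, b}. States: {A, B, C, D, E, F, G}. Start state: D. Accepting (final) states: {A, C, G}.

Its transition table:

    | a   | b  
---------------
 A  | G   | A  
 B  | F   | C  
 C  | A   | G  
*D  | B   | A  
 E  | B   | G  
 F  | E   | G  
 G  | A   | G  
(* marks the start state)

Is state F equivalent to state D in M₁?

Yes

Every state is reachable, so we keep all 7.
P0 = {A,C,G} | {B,D,E,F}.
No further refinement is possible. Final partition (2 blocks): {A,C,G} | {B,D,E,F}.
F and D lie in the same block of the stable partition, so they are equivalent — no string distinguishes them.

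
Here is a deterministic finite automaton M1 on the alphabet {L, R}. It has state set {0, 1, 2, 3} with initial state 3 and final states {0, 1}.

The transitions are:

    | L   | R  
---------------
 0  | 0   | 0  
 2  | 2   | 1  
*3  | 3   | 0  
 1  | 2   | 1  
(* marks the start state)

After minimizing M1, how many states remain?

2

Reachable states from the start: {0,3}. Unreachable: {1,2} — drop them.
P0 = {0} | {3}.
Stable partition: {0} | {3} — 2 equivalence classes.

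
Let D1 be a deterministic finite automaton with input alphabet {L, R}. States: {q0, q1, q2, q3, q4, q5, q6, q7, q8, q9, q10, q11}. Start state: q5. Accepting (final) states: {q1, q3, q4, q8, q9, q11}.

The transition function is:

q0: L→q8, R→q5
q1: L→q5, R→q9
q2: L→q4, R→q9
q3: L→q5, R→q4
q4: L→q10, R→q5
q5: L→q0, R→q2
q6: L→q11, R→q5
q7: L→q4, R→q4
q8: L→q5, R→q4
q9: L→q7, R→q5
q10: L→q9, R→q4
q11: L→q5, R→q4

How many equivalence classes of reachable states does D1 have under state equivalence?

5

Reachable states from the start: {q0,q2,q4,q5,q7,q8,q9,q10}. Unreachable: {q1,q3,q6,q11} — drop them.
P0 = {q4,q8,q9} | {q0,q2,q5,q7,q10}.
On input R, block {q4,q8,q9} splits into {q4,q9} and {q8}.
Split {q0,q2,q5,q7,q10} by δ(·,L) → {q2,q7,q10} and {q0} and {q5}.
The partition is now stable with 5 blocks: {q4,q9} | {q2,q7,q10} | {q8} | {q0} | {q5}.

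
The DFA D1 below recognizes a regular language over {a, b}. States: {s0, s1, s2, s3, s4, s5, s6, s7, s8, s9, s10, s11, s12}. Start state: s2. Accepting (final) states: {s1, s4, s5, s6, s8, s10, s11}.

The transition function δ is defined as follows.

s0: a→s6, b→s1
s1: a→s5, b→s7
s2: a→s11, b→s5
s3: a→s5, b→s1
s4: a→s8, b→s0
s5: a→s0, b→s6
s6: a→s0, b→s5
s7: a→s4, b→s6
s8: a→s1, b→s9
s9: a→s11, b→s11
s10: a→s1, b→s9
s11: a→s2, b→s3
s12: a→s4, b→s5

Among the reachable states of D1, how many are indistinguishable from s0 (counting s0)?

2

Reachable states from the start: {s0,s1,s2,s3,s4,s5,s6,s7,s8,s9,s11}. Unreachable: {s10,s12} — drop them.
P0 = {s1,s4,s5,s6,s8,s11} | {s0,s2,s3,s7,s9}.
Refine {s1,s4,s5,s6,s8,s11} on symbol a: members go to different blocks, giving {s1,s4,s8} and {s5,s6,s11}.
Refine {s1,s4,s8} on symbol a: members go to different blocks, giving {s4,s8} and {s1}.
On input a, block {s4,s8} splits into {s4} and {s8}.
Split {s0,s2,s3,s7,s9} by δ(·,a) → {s0,s2,s3,s9} and {s7}.
Refine {s0,s2,s3,s9} on symbol b: members go to different blocks, giving {s0,s3} and {s2,s9}.
On input a, block {s5,s6,s11} splits into {s5,s6} and {s11}.
Refine {s2,s9} on symbol b: members go to different blocks, giving {s2} and {s9}.
Stable partition: {s4} | {s0,s3} | {s5,s6} | {s1} | {s8} | {s7} | {s2} | {s11} | {s9} — 9 equivalence classes.
The equivalence class containing s0 is {s0,s3}, of size 2.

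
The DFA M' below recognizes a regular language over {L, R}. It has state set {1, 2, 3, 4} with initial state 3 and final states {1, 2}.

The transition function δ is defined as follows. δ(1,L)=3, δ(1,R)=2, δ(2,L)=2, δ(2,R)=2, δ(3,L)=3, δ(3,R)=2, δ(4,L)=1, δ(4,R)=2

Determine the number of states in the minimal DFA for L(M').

States {1,4} cannot be reached from the start state, so discard them.
Initial partition by acceptance: {2} | {3}.
Stable partition: {2} | {3} — 2 equivalence classes.

2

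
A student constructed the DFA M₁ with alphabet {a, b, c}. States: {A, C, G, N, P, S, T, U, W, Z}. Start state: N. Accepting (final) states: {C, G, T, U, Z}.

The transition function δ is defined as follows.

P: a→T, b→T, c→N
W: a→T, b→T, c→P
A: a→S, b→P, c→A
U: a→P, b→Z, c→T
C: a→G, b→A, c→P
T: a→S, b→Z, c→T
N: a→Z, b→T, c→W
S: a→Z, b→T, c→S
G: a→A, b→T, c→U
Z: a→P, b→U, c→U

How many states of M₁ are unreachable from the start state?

3

BFS from N reaches {N, P, S, T, U, W, Z}; the 3 state(s) A, C, G are never visited.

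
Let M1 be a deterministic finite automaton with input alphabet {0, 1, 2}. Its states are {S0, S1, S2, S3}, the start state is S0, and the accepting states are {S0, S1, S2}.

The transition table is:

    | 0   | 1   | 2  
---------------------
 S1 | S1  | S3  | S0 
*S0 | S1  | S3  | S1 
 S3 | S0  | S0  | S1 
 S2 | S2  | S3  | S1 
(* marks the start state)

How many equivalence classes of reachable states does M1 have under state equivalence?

Reachable states from the start: {S0,S1,S3}. Unreachable: {S2} — drop them.
Initial partition by acceptance: {S0,S1} | {S3}.
The partition is now stable with 2 blocks: {S0,S1} | {S3}.

2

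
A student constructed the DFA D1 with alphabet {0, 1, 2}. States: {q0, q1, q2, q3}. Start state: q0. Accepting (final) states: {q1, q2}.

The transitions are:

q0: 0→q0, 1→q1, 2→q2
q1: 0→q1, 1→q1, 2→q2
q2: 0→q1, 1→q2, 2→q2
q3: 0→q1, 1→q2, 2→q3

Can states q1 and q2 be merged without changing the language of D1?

Yes

States {q3} cannot be reached from the start state, so discard them.
Initial partition by acceptance: {q1,q2} | {q0}.
No further refinement is possible. Final partition (2 blocks): {q1,q2} | {q0}.
q1 and q2 lie in the same block of the stable partition, so they are equivalent — no string distinguishes them.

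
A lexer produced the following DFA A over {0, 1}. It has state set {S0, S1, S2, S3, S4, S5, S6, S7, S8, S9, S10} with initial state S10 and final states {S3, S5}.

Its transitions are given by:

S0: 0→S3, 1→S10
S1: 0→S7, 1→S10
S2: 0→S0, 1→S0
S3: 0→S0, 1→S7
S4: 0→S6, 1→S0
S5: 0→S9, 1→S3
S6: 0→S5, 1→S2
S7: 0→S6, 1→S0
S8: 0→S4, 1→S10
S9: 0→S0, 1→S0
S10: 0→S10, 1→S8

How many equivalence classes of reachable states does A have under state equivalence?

First remove the unreachable states {S1}; 10 states remain.
Start with accepting vs non-accepting: {S3,S5} | {S0,S2,S4,S6,S7,S8,S9,S10}.
On input 1, block {S3,S5} splits into {S3} and {S5}.
Refine {S0,S2,S4,S6,S7,S8,S9,S10} on symbol 0: members go to different blocks, giving {S2,S4,S7,S8,S9,S10} and {S0} and {S6}.
Split {S2,S4,S7,S8,S9,S10} by δ(·,0) → {S2,S9} and {S4,S7} and {S8,S10}.
Split {S8,S10} by δ(·,0) → {S8} and {S10}.
No further refinement is possible. Final partition (8 blocks): {S3} | {S2,S9} | {S5} | {S0} | {S6} | {S4,S7} | {S8} | {S10}.

8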